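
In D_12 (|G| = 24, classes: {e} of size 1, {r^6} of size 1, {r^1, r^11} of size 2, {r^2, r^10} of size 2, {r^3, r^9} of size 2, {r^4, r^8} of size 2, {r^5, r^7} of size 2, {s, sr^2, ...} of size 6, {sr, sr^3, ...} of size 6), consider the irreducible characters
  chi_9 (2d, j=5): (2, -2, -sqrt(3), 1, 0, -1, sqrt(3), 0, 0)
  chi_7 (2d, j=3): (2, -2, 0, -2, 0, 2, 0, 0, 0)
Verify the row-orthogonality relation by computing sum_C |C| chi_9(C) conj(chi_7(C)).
Sum = 0; so <chi_9, chi_7> = 0 (distinct irreducibles are orthogonal).

Details: Compute term by term over conjugacy classes (|C| * chi_9(C) * conj(chi_7(C))):
  1*(2)*conj(2) + 1*(-2)*conj(-2) + 2*(-sqrt(3))*conj(0) + 2*(1)*conj(-2) + 2*(0)*conj(0) + 2*(-1)*conj(2) + 2*(sqrt(3))*conj(0) + 6*(0)*conj(0) + 6*(0)*conj(0)
  = (4) + (4) + (0) + (-4) + (0) + (-4) + (0) + (0) + (0)
  = 0.
Dividing by |G| = 24 gives 0/24 = 0, matching the row-orthogonality relation <chi_9, chi_7> = [chi_9 = chi_7].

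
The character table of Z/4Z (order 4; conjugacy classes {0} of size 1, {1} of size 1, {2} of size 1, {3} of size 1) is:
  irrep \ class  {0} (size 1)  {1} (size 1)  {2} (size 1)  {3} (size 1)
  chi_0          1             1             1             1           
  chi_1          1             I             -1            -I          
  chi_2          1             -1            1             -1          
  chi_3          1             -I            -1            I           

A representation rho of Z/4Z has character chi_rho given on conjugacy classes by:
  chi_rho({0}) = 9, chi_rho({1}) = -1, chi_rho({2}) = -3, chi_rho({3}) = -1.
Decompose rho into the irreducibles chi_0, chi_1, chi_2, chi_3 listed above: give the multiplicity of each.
Multiplicities: chi_0: 1, chi_1: 3, chi_2: 2, chi_3: 3.

Argument: Use <chi_rho, chi> = (1/|G|) sum_C |C| * chi_rho(C) * conj(chi(C)) with |G| = 4 for each irreducible chi in the table:
  <chi_rho, chi_0> = (1/4)[1*(9)*conj(1) + 1*(-1)*conj(1) + 1*(-3)*conj(1) + 1*(-1)*conj(1)]
      = (1/4)[(9) + (-1) + (-3) + (-1)] = 4/4 = 1
  <chi_rho, chi_1> = (1/4)[1*(9)*conj(1) + 1*(-1)*conj(I) + 1*(-3)*conj(-1) + 1*(-1)*conj(-I)]
      = (1/4)[(9) + (I) + (3) + (-I)] = 12/4 = 3
  <chi_rho, chi_2> = (1/4)[1*(9)*conj(1) + 1*(-1)*conj(-1) + 1*(-3)*conj(1) + 1*(-1)*conj(-1)]
      = (1/4)[(9) + (1) + (-3) + (1)] = 8/4 = 2
  <chi_rho, chi_3> = (1/4)[1*(9)*conj(1) + 1*(-1)*conj(-I) + 1*(-3)*conj(-1) + 1*(-1)*conj(I)]
      = (1/4)[(9) + (-I) + (3) + (I)] = 12/4 = 3
(Exp terms are combined using exp(i*s)*conj(exp(i*t)) = exp(i*(s-t)), and sums of them are collapsed using the identity that for every m > 1 the m distinct m-th roots of unity sum to 0, e.g. 1 + exp(2*I*pi/3) + exp(-2*I*pi/3) = 0.)
Dimension check: dim(rho) = sum (mult * dim) = 1*1 + 3*1 + 2*1 + 3*1 = 9 = chi_rho(e) = 9.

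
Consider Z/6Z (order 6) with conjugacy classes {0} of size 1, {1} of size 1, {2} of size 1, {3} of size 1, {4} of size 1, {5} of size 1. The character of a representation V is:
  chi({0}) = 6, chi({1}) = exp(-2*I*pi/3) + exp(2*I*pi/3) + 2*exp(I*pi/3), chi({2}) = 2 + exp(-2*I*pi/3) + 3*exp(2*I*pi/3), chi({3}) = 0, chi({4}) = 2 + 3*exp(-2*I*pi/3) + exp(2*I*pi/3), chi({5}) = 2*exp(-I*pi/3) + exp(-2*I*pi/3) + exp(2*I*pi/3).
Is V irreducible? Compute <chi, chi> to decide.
Not irreducible (reducible): <chi, chi> = 8 > 1.

<chi, chi> = (1/|G|) sum_C |C| * |chi(C)|^2 = (1/6)[1*|6|^2 + 1*|exp(-2*I*pi/3) + exp(2*I*pi/3) + 2*exp(I*pi/3)|^2 + 1*|2 + exp(-2*I*pi/3) + 3*exp(2*I*pi/3)|^2 + 1*|0|^2 + 1*|2 + 3*exp(-2*I*pi/3) + exp(2*I*pi/3)|^2 + 1*|2*exp(-I*pi/3) + exp(-2*I*pi/3) + exp(2*I*pi/3)|^2]
  = (1/6)[(36) + (3) + (3) + (0) + (3) + (3)] = 48/6 = 8.
(Exp terms are combined using exp(i*s)*conj(exp(i*t)) = exp(i*(s-t)), and sums of them are collapsed using the identity that for every m > 1 the m distinct m-th roots of unity sum to 0, e.g. 1 + exp(2*I*pi/3) + exp(-2*I*pi/3) = 0.)
A character is irreducible iff <chi, chi> = 1, so this representation is reducible.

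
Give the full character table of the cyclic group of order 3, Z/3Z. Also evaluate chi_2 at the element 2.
Character table of Z/3Z (irreps indexed chi_0,...,chi_2 with chi_k(m) = zeta_3^(k*m), zeta_3 = exp(2*pi*i/3)):
  irrep \ class  {0} (size 1)  {1} (size 1)    {2} (size 1)  
  chi_0          1             1               1             
  chi_1          1             exp(2*I*pi/3)   exp(-2*I*pi/3)
  chi_2          1             exp(-2*I*pi/3)  exp(2*I*pi/3) 

Spot check: chi_2(2) = zeta_3^(2*2) = zeta_3^4 = exp(2*I*pi/3).

Proof sketch: Z/3Z is abelian, so all 3 irreducible complex representations are 1-dimensional. They are given by chi_k(m) = zeta_3^(k*m) for k = 0,...,2. Row orthogonality: sum_m chi_k(m) conj(chi_l(m)) = 3 * [k = l].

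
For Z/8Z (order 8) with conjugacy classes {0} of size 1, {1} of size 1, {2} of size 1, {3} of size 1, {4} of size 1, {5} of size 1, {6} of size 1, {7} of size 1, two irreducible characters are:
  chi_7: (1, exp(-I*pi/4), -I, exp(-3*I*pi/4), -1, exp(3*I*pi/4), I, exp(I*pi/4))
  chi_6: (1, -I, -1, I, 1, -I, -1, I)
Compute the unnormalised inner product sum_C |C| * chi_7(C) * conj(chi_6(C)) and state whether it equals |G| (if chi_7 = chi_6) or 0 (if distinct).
Sum = 0; so <chi_7, chi_6> = 0 (distinct irreducibles are orthogonal).

Why: Compute term by term over conjugacy classes (|C| * chi_7(C) * conj(chi_6(C))):
  1*(1)*conj(1) + 1*(exp(-I*pi/4))*conj(-I) + 1*(-I)*conj(-1) + 1*(exp(-3*I*pi/4))*conj(I) + 1*(-1)*conj(1) + 1*(exp(3*I*pi/4))*conj(-I) + 1*(I)*conj(-1) + 1*(exp(I*pi/4))*conj(I)
  = (1) + (exp(I*pi/4)) + (I) + (-exp(-I*pi/4)) + (-1) + (exp(-3*I*pi/4)) + (-I) + (-exp(3*I*pi/4))
  = 0.
(Exp terms are combined using exp(i*s)*conj(exp(i*t)) = exp(i*(s-t)), and sums of them are collapsed using the identity that for every m > 1 the m distinct m-th roots of unity sum to 0, e.g. 1 + exp(2*I*pi/3) + exp(-2*I*pi/3) = 0.)
Dividing by |G| = 8 gives 0/8 = 0, matching the row-orthogonality relation <chi_7, chi_6> = [chi_7 = chi_6].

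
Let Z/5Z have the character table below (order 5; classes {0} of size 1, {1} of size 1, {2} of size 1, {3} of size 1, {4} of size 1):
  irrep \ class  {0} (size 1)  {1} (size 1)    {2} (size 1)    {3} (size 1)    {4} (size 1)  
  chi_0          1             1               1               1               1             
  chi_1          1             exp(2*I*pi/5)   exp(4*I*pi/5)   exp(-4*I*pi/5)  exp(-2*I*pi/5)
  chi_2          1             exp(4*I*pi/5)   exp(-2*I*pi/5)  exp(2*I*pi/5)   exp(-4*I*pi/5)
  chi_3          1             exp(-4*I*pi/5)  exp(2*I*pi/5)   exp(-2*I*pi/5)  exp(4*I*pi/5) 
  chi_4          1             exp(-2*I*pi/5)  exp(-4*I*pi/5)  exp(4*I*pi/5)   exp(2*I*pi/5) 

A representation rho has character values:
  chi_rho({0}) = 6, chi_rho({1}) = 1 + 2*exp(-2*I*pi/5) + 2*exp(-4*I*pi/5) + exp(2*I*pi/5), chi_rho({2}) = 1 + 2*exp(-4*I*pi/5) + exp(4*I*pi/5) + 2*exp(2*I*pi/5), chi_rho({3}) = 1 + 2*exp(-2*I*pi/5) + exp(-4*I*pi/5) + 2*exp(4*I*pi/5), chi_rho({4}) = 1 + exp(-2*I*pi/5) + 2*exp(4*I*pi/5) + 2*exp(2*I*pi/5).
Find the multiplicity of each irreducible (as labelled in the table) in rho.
Multiplicities: chi_0: 1, chi_1: 1, chi_2: 0, chi_3: 2, chi_4: 2.

Details: Use <chi_rho, chi> = (1/|G|) sum_C |C| * chi_rho(C) * conj(chi(C)) with |G| = 5 for each irreducible chi in the table:
  <chi_rho, chi_0> = (1/5)[1*(6)*conj(1) + 1*(1 + 2*exp(-2*I*pi/5) + 2*exp(-4*I*pi/5) + exp(2*I*pi/5))*conj(1) + 1*(1 + 2*exp(-4*I*pi/5) + exp(4*I*pi/5) + 2*exp(2*I*pi/5))*conj(1) + 1*(1 + 2*exp(-2*I*pi/5) + exp(-4*I*pi/5) + 2*exp(4*I*pi/5))*conj(1) + 1*(1 + exp(-2*I*pi/5) + 2*exp(4*I*pi/5) + 2*exp(2*I*pi/5))*conj(1)]
      = (1/5)[(6) + (1 + 2*exp(-2*I*pi/5) + 2*exp(-4*I*pi/5) + exp(2*I*pi/5)) + (1 + 2*exp(-4*I*pi/5) + exp(4*I*pi/5) + 2*exp(2*I*pi/5)) + (1 + 2*exp(-2*I*pi/5) + exp(-4*I*pi/5) + 2*exp(4*I*pi/5)) + (1 + exp(-2*I*pi/5) + 2*exp(4*I*pi/5) + 2*exp(2*I*pi/5))] = 5/5 = 1
  <chi_rho, chi_1> = (1/5)[1*(6)*conj(1) + 1*(1 + 2*exp(-2*I*pi/5) + 2*exp(-4*I*pi/5) + exp(2*I*pi/5))*conj(exp(2*I*pi/5)) + 1*(1 + 2*exp(-4*I*pi/5) + exp(4*I*pi/5) + 2*exp(2*I*pi/5))*conj(exp(4*I*pi/5)) + 1*(1 + 2*exp(-2*I*pi/5) + exp(-4*I*pi/5) + 2*exp(4*I*pi/5))*conj(exp(-4*I*pi/5)) + 1*(1 + exp(-2*I*pi/5) + 2*exp(4*I*pi/5) + 2*exp(2*I*pi/5))*conj(exp(-2*I*pi/5))]
      = (1/5)[(6) + (1 + 2*exp(-4*I*pi/5) + exp(-2*I*pi/5) + 2*exp(4*I*pi/5)) + (1 + 2*exp(-2*I*pi/5) + exp(-4*I*pi/5) + 2*exp(2*I*pi/5)) + (1 + 2*exp(-2*I*pi/5) + exp(4*I*pi/5) + 2*exp(2*I*pi/5)) + (1 + 2*exp(-4*I*pi/5) + exp(2*I*pi/5) + 2*exp(4*I*pi/5))] = 5/5 = 1
  <chi_rho, chi_2> = (1/5)[1*(6)*conj(1) + 1*(1 + 2*exp(-2*I*pi/5) + 2*exp(-4*I*pi/5) + exp(2*I*pi/5))*conj(exp(4*I*pi/5)) + 1*(1 + 2*exp(-4*I*pi/5) + exp(4*I*pi/5) + 2*exp(2*I*pi/5))*conj(exp(-2*I*pi/5)) + 1*(1 + 2*exp(-2*I*pi/5) + exp(-4*I*pi/5) + 2*exp(4*I*pi/5))*conj(exp(2*I*pi/5)) + 1*(1 + exp(-2*I*pi/5) + 2*exp(4*I*pi/5) + 2*exp(2*I*pi/5))*conj(exp(-4*I*pi/5))]
      = (1/5)[(6) + (exp(-2*I*pi/5) + exp(-4*I*pi/5) + 2*exp(4*I*pi/5) + 2*exp(2*I*pi/5)) + (2*exp(-2*I*pi/5) + exp(-4*I*pi/5) + exp(2*I*pi/5) + 2*exp(4*I*pi/5)) + (2*exp(-4*I*pi/5) + exp(-2*I*pi/5) + exp(4*I*pi/5) + 2*exp(2*I*pi/5)) + (2*exp(-2*I*pi/5) + 2*exp(-4*I*pi/5) + exp(4*I*pi/5) + exp(2*I*pi/5))] = 0/5 = 0
  <chi_rho, chi_3> = (1/5)[1*(6)*conj(1) + 1*(1 + 2*exp(-2*I*pi/5) + 2*exp(-4*I*pi/5) + exp(2*I*pi/5))*conj(exp(-4*I*pi/5)) + 1*(1 + 2*exp(-4*I*pi/5) + exp(4*I*pi/5) + 2*exp(2*I*pi/5))*conj(exp(2*I*pi/5)) + 1*(1 + 2*exp(-2*I*pi/5) + exp(-4*I*pi/5) + 2*exp(4*I*pi/5))*conj(exp(-2*I*pi/5)) + 1*(1 + exp(-2*I*pi/5) + 2*exp(4*I*pi/5) + 2*exp(2*I*pi/5))*conj(exp(4*I*pi/5))]
      = (1/5)[(6) + (2 + exp(-4*I*pi/5) + exp(4*I*pi/5) + 2*exp(2*I*pi/5)) + (2 + exp(-2*I*pi/5) + exp(2*I*pi/5) + 2*exp(4*I*pi/5)) + (2 + 2*exp(-4*I*pi/5) + exp(-2*I*pi/5) + exp(2*I*pi/5)) + (2 + 2*exp(-2*I*pi/5) + exp(-4*I*pi/5) + exp(4*I*pi/5))] = 10/5 = 2
  <chi_rho, chi_4> = (1/5)[1*(6)*conj(1) + 1*(1 + 2*exp(-2*I*pi/5) + 2*exp(-4*I*pi/5) + exp(2*I*pi/5))*conj(exp(-2*I*pi/5)) + 1*(1 + 2*exp(-4*I*pi/5) + exp(4*I*pi/5) + 2*exp(2*I*pi/5))*conj(exp(-4*I*pi/5)) + 1*(1 + 2*exp(-2*I*pi/5) + exp(-4*I*pi/5) + 2*exp(4*I*pi/5))*conj(exp(4*I*pi/5)) + 1*(1 + exp(-2*I*pi/5) + 2*exp(4*I*pi/5) + 2*exp(2*I*pi/5))*conj(exp(2*I*pi/5))]
      = (1/5)[(6) + (2 + 2*exp(-2*I*pi/5) + exp(4*I*pi/5) + exp(2*I*pi/5)) + (2 + 2*exp(-4*I*pi/5) + exp(-2*I*pi/5) + exp(4*I*pi/5)) + (2 + exp(-4*I*pi/5) + exp(2*I*pi/5) + 2*exp(4*I*pi/5)) + (2 + exp(-2*I*pi/5) + exp(-4*I*pi/5) + 2*exp(2*I*pi/5))] = 10/5 = 2
(Exp terms are combined using exp(i*s)*conj(exp(i*t)) = exp(i*(s-t)), and sums of them are collapsed using the identity that for every m > 1 the m distinct m-th roots of unity sum to 0, e.g. 1 + exp(2*I*pi/3) + exp(-2*I*pi/3) = 0.)
Dimension check: dim(rho) = sum (mult * dim) = 1*1 + 1*1 + 0*1 + 2*1 + 2*1 = 6 = chi_rho(e) = 6.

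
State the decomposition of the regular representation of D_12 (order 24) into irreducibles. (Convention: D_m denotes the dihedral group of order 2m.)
Each irreducible V_i of dimension d_i appears with multiplicity d_i, i.e. rho_reg = (direct sum over all irreducibles V_i) d_i V_i. The irreducible dimensions for D_12 are 1, 1, 1, 1, 2, 2, 2, 2, 2: 4 irreducibles of dimension 1, each with multiplicity 1; 5 irreducibles of dimension 2, each with multiplicity 2. Total dimension 4*1*1 + 5*2*2 = 24 = |G|.

Explanation: General theorem: in the regular representation of a finite group G, each irreducible appears with multiplicity equal to its dimension. Check: dim(rho_reg) = sum d_i^2 = 1 + 1 + 1 + 1 + 4 + 4 + 4 + 4 + 4 = 24 = |G|.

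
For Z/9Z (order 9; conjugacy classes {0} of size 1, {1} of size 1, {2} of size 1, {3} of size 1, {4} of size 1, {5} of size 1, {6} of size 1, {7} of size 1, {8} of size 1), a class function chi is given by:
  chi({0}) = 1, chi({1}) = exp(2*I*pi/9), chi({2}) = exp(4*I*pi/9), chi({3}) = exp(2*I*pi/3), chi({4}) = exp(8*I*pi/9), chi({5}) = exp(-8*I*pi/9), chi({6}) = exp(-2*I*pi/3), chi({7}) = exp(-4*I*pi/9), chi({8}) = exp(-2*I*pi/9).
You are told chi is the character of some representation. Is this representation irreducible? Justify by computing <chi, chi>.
Irreducible: <chi, chi> = 1.

Justification: <chi, chi> = (1/|G|) sum_C |C| * |chi(C)|^2 = (1/9)[1*|1|^2 + 1*|exp(2*I*pi/9)|^2 + 1*|exp(4*I*pi/9)|^2 + 1*|exp(2*I*pi/3)|^2 + 1*|exp(8*I*pi/9)|^2 + 1*|exp(-8*I*pi/9)|^2 + 1*|exp(-2*I*pi/3)|^2 + 1*|exp(-4*I*pi/9)|^2 + 1*|exp(-2*I*pi/9)|^2]
  = (1/9)[(1) + (1) + (1) + (1) + (1) + (1) + (1) + (1) + (1)] = 9/9 = 1.
(Exp terms are combined using exp(i*s)*conj(exp(i*t)) = exp(i*(s-t)), and sums of them are collapsed using the identity that for every m > 1 the m distinct m-th roots of unity sum to 0, e.g. 1 + exp(2*I*pi/3) + exp(-2*I*pi/3) = 0.)
A character is irreducible iff <chi, chi> = 1, so this representation is irreducible.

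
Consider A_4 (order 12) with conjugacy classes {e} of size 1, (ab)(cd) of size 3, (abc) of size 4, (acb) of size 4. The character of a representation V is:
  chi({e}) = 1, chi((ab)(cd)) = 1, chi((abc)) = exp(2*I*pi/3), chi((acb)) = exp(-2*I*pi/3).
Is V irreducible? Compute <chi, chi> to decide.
Irreducible: <chi, chi> = 1.

Argument: <chi, chi> = (1/|G|) sum_C |C| * |chi(C)|^2 = (1/12)[1*|1|^2 + 3*|1|^2 + 4*|exp(2*I*pi/3)|^2 + 4*|exp(-2*I*pi/3)|^2]
  = (1/12)[(1) + (3) + (4) + (4)] = 12/12 = 1.
(Exp terms are combined using exp(i*s)*conj(exp(i*t)) = exp(i*(s-t)), and sums of them are collapsed using the identity that for every m > 1 the m distinct m-th roots of unity sum to 0, e.g. 1 + exp(2*I*pi/3) + exp(-2*I*pi/3) = 0.)
A character is irreducible iff <chi, chi> = 1, so this representation is irreducible.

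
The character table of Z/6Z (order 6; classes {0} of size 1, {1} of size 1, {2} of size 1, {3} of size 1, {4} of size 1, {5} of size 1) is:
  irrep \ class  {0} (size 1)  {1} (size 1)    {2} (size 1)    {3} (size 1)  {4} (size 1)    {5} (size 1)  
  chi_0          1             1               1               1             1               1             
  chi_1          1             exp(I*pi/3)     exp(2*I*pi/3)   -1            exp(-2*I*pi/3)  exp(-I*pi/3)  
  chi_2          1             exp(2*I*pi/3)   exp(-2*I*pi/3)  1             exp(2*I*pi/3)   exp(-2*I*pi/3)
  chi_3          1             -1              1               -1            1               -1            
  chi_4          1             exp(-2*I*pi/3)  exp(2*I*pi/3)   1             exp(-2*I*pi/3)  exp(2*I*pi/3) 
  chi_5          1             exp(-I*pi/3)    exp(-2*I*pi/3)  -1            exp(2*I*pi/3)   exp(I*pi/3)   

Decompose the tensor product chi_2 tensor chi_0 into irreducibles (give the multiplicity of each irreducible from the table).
chi_2 tensor chi_0 = chi_2 (all other irreducibles have multiplicity 0).

Explanation: The character of a tensor product is the pointwise product (chi_2 * chi_0)(C) = chi_2(C) * chi_0(C):
  {0}: (1)*(1), {1}: (exp(2*I*pi/3))*(1), {2}: (exp(-2*I*pi/3))*(1), {3}: (1)*(1), {4}: (exp(2*I*pi/3))*(1), {5}: (exp(-2*I*pi/3))*(1)
so (chi_2 * chi_0) takes values
  {0} -> 1, {1} -> exp(2*I*pi/3), {2} -> exp(-2*I*pi/3), {3} -> 1, {4} -> exp(2*I*pi/3), {5} -> exp(-2*I*pi/3).
Now take the inner product of this character with each irreducible chi from the table, <chi_2*chi_0, chi> = (1/6) sum_C |C| (chi_2*chi_0)(C) conj(chi(C)):
  <chi_2*chi_0, chi_0> = (1/6)[1*(1)*conj(1) + 1*(exp(2*I*pi/3))*conj(1) + 1*(exp(-2*I*pi/3))*conj(1) + 1*(1)*conj(1) + 1*(exp(2*I*pi/3))*conj(1) + 1*(exp(-2*I*pi/3))*conj(1)]
      = (1/6)[(1) + (exp(2*I*pi/3)) + (exp(-2*I*pi/3)) + (1) + (exp(2*I*pi/3)) + (exp(-2*I*pi/3))] = 0/6 = 0
  <chi_2*chi_0, chi_1> = (1/6)[1*(1)*conj(1) + 1*(exp(2*I*pi/3))*conj(exp(I*pi/3)) + 1*(exp(-2*I*pi/3))*conj(exp(2*I*pi/3)) + 1*(1)*conj(-1) + 1*(exp(2*I*pi/3))*conj(exp(-2*I*pi/3)) + 1*(exp(-2*I*pi/3))*conj(exp(-I*pi/3))]
      = (1/6)[(1) + (exp(I*pi/3)) + (exp(2*I*pi/3)) + (-1) + (exp(-2*I*pi/3)) + (exp(-I*pi/3))] = 0/6 = 0
  <chi_2*chi_0, chi_2> = (1/6)[1*(1)*conj(1) + 1*(exp(2*I*pi/3))*conj(exp(2*I*pi/3)) + 1*(exp(-2*I*pi/3))*conj(exp(-2*I*pi/3)) + 1*(1)*conj(1) + 1*(exp(2*I*pi/3))*conj(exp(2*I*pi/3)) + 1*(exp(-2*I*pi/3))*conj(exp(-2*I*pi/3))]
      = (1/6)[(1) + (1) + (1) + (1) + (1) + (1)] = 6/6 = 1
  <chi_2*chi_0, chi_3> = (1/6)[1*(1)*conj(1) + 1*(exp(2*I*pi/3))*conj(-1) + 1*(exp(-2*I*pi/3))*conj(1) + 1*(1)*conj(-1) + 1*(exp(2*I*pi/3))*conj(1) + 1*(exp(-2*I*pi/3))*conj(-1)]
      = (1/6)[(1) + (-exp(2*I*pi/3)) + (exp(-2*I*pi/3)) + (-1) + (exp(2*I*pi/3)) + (-exp(-2*I*pi/3))] = 0/6 = 0
  <chi_2*chi_0, chi_4> = (1/6)[1*(1)*conj(1) + 1*(exp(2*I*pi/3))*conj(exp(-2*I*pi/3)) + 1*(exp(-2*I*pi/3))*conj(exp(2*I*pi/3)) + 1*(1)*conj(1) + 1*(exp(2*I*pi/3))*conj(exp(-2*I*pi/3)) + 1*(exp(-2*I*pi/3))*conj(exp(2*I*pi/3))]
      = (1/6)[(1) + (exp(-2*I*pi/3)) + (exp(2*I*pi/3)) + (1) + (exp(-2*I*pi/3)) + (exp(2*I*pi/3))] = 0/6 = 0
  <chi_2*chi_0, chi_5> = (1/6)[1*(1)*conj(1) + 1*(exp(2*I*pi/3))*conj(exp(-I*pi/3)) + 1*(exp(-2*I*pi/3))*conj(exp(-2*I*pi/3)) + 1*(1)*conj(-1) + 1*(exp(2*I*pi/3))*conj(exp(2*I*pi/3)) + 1*(exp(-2*I*pi/3))*conj(exp(I*pi/3))]
      = (1/6)[(1) + (-1) + (1) + (-1) + (1) + (-1)] = 0/6 = 0
(Exp terms are combined using exp(i*s)*conj(exp(i*t)) = exp(i*(s-t)), and sums of them are collapsed using the identity that for every m > 1 the m distinct m-th roots of unity sum to 0, e.g. 1 + exp(2*I*pi/3) + exp(-2*I*pi/3) = 0.)
Hence the multiplicities are chi_2: 1. Dimension check: dim(chi_2)*dim(chi_0) = 1*1 = 1 and sum (mult * dim) = 1*1 = 1.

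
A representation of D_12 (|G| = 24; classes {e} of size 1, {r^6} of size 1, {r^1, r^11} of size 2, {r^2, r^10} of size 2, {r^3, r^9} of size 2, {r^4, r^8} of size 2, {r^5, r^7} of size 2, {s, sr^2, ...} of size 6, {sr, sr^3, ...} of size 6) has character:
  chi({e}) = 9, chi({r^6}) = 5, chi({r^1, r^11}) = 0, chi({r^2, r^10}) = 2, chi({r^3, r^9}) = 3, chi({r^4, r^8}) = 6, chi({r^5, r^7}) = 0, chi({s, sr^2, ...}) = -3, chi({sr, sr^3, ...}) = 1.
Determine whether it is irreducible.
Not irreducible (reducible): <chi, chi> = 11 > 1.

Reasoning: <chi, chi> = (1/|G|) sum_C |C| * |chi(C)|^2 = (1/24)[1*|9|^2 + 1*|5|^2 + 2*|0|^2 + 2*|2|^2 + 2*|3|^2 + 2*|6|^2 + 2*|0|^2 + 6*|-3|^2 + 6*|1|^2]
  = (1/24)[(81) + (25) + (0) + (8) + (18) + (72) + (0) + (54) + (6)] = 264/24 = 11.
A character is irreducible iff <chi, chi> = 1, so this representation is reducible.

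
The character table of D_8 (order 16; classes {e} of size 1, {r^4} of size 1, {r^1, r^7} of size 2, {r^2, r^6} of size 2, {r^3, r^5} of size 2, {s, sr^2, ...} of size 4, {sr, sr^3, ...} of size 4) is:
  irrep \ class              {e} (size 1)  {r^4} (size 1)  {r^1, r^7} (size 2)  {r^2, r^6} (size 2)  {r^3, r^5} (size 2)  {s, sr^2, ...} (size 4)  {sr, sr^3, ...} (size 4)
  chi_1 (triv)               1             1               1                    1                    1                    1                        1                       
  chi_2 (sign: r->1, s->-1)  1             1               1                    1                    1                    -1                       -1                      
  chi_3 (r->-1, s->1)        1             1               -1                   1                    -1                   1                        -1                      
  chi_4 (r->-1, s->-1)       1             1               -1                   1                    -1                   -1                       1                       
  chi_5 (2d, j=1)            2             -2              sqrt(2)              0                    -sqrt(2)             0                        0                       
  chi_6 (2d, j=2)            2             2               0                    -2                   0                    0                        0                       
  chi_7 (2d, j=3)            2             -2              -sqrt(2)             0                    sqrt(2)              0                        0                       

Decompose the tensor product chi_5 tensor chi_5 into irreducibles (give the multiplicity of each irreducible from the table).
chi_5 tensor chi_5 = chi_1 + chi_2 + chi_6 (all other irreducibles have multiplicity 0).

Details: The character of a tensor product is the pointwise product (chi_5 * chi_5)(C) = chi_5(C) * chi_5(C):
  {e}: (2)*(2), {r^4}: (-2)*(-2), {r^1, r^7}: (sqrt(2))*(sqrt(2)), {r^2, r^6}: (0)*(0), {r^3, r^5}: (-sqrt(2))*(-sqrt(2)), {s, sr^2, ...}: (0)*(0), {sr, sr^3, ...}: (0)*(0)
so (chi_5 * chi_5) takes values
  {e} -> 4, {r^4} -> 4, {r^1, r^7} -> 2, {r^2, r^6} -> 0, {r^3, r^5} -> 2, {s, sr^2, ...} -> 0, {sr, sr^3, ...} -> 0.
Now take the inner product of this character with each irreducible chi from the table, <chi_5*chi_5, chi> = (1/16) sum_C |C| (chi_5*chi_5)(C) conj(chi(C)):
  <chi_5*chi_5, chi_1> = (1/16)[1*(4)*conj(1) + 1*(4)*conj(1) + 2*(2)*conj(1) + 2*(0)*conj(1) + 2*(2)*conj(1) + 4*(0)*conj(1) + 4*(0)*conj(1)]
      = (1/16)[(4) + (4) + (4) + (0) + (4) + (0) + (0)] = 16/16 = 1
  <chi_5*chi_5, chi_2> = (1/16)[1*(4)*conj(1) + 1*(4)*conj(1) + 2*(2)*conj(1) + 2*(0)*conj(1) + 2*(2)*conj(1) + 4*(0)*conj(-1) + 4*(0)*conj(-1)]
      = (1/16)[(4) + (4) + (4) + (0) + (4) + (0) + (0)] = 16/16 = 1
  <chi_5*chi_5, chi_3> = (1/16)[1*(4)*conj(1) + 1*(4)*conj(1) + 2*(2)*conj(-1) + 2*(0)*conj(1) + 2*(2)*conj(-1) + 4*(0)*conj(1) + 4*(0)*conj(-1)]
      = (1/16)[(4) + (4) + (-4) + (0) + (-4) + (0) + (0)] = 0/16 = 0
  <chi_5*chi_5, chi_4> = (1/16)[1*(4)*conj(1) + 1*(4)*conj(1) + 2*(2)*conj(-1) + 2*(0)*conj(1) + 2*(2)*conj(-1) + 4*(0)*conj(-1) + 4*(0)*conj(1)]
      = (1/16)[(4) + (4) + (-4) + (0) + (-4) + (0) + (0)] = 0/16 = 0
  <chi_5*chi_5, chi_5> = (1/16)[1*(4)*conj(2) + 1*(4)*conj(-2) + 2*(2)*conj(sqrt(2)) + 2*(0)*conj(0) + 2*(2)*conj(-sqrt(2)) + 4*(0)*conj(0) + 4*(0)*conj(0)]
      = (1/16)[(8) + (-8) + (4*sqrt(2)) + (0) + (-4*sqrt(2)) + (0) + (0)] = 0/16 = 0
  <chi_5*chi_5, chi_6> = (1/16)[1*(4)*conj(2) + 1*(4)*conj(2) + 2*(2)*conj(0) + 2*(0)*conj(-2) + 2*(2)*conj(0) + 4*(0)*conj(0) + 4*(0)*conj(0)]
      = (1/16)[(8) + (8) + (0) + (0) + (0) + (0) + (0)] = 16/16 = 1
  <chi_5*chi_5, chi_7> = (1/16)[1*(4)*conj(2) + 1*(4)*conj(-2) + 2*(2)*conj(-sqrt(2)) + 2*(0)*conj(0) + 2*(2)*conj(sqrt(2)) + 4*(0)*conj(0) + 4*(0)*conj(0)]
      = (1/16)[(8) + (-8) + (-4*sqrt(2)) + (0) + (4*sqrt(2)) + (0) + (0)] = 0/16 = 0
Hence the multiplicities are chi_1: 1, chi_2: 1, chi_6: 1. Dimension check: dim(chi_5)*dim(chi_5) = 2*2 = 4 and sum (mult * dim) = 1*1 + 1*1 + 1*2 = 4.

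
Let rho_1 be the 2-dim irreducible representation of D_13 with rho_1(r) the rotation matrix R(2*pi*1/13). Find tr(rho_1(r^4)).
chi_{rho_1}(r^4) = 2*cos(2*pi*1*4/13) = -2*cos(5*pi/13)

Details: rho_1(r^4) is rotation by angle 2*pi*1*4/13, whose trace is 2*cos(2*pi*1*4/13) = -2*cos(5*pi/13).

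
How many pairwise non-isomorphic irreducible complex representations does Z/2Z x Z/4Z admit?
8

Why: The number of irreducible complex representations of a finite group equals its number of conjugacy classes. Z/2Z x Z/4Z is abelian of order 8, so every element is its own conjugacy class: 8 classes, so Z/2Z x Z/4Z (order 8) has exactly 8 irreducible complex representations.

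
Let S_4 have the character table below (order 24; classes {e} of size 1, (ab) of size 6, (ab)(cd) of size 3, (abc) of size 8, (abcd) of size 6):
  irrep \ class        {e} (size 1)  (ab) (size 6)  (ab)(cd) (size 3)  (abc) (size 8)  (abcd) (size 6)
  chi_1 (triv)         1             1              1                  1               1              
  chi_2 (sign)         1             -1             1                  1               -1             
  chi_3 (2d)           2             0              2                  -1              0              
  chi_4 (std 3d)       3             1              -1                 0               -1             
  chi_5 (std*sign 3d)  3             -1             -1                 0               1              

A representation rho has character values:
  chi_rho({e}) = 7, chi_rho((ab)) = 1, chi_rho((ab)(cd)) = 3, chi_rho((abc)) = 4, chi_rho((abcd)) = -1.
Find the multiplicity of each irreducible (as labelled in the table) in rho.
Multiplicities: chi_1: 2, chi_2: 2, chi_3: 0, chi_4: 1, chi_5: 0.

Explanation: Use <chi_rho, chi> = (1/|G|) sum_C |C| * chi_rho(C) * conj(chi(C)) with |G| = 24 for each irreducible chi in the table:
  <chi_rho, chi_1> = (1/24)[1*(7)*conj(1) + 6*(1)*conj(1) + 3*(3)*conj(1) + 8*(4)*conj(1) + 6*(-1)*conj(1)]
      = (1/24)[(7) + (6) + (9) + (32) + (-6)] = 48/24 = 2
  <chi_rho, chi_2> = (1/24)[1*(7)*conj(1) + 6*(1)*conj(-1) + 3*(3)*conj(1) + 8*(4)*conj(1) + 6*(-1)*conj(-1)]
      = (1/24)[(7) + (-6) + (9) + (32) + (6)] = 48/24 = 2
  <chi_rho, chi_3> = (1/24)[1*(7)*conj(2) + 6*(1)*conj(0) + 3*(3)*conj(2) + 8*(4)*conj(-1) + 6*(-1)*conj(0)]
      = (1/24)[(14) + (0) + (18) + (-32) + (0)] = 0/24 = 0
  <chi_rho, chi_4> = (1/24)[1*(7)*conj(3) + 6*(1)*conj(1) + 3*(3)*conj(-1) + 8*(4)*conj(0) + 6*(-1)*conj(-1)]
      = (1/24)[(21) + (6) + (-9) + (0) + (6)] = 24/24 = 1
  <chi_rho, chi_5> = (1/24)[1*(7)*conj(3) + 6*(1)*conj(-1) + 3*(3)*conj(-1) + 8*(4)*conj(0) + 6*(-1)*conj(1)]
      = (1/24)[(21) + (-6) + (-9) + (0) + (-6)] = 0/24 = 0
Dimension check: dim(rho) = sum (mult * dim) = 2*1 + 2*1 + 0*2 + 1*3 + 0*3 = 7 = chi_rho(e) = 7.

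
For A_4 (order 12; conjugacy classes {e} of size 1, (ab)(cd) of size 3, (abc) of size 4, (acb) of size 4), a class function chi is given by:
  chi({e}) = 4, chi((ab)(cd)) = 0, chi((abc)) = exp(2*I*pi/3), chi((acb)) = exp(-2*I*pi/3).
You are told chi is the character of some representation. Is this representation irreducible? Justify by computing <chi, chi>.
Not irreducible (reducible): <chi, chi> = 2 > 1.

Working: <chi, chi> = (1/|G|) sum_C |C| * |chi(C)|^2 = (1/12)[1*|4|^2 + 3*|0|^2 + 4*|exp(2*I*pi/3)|^2 + 4*|exp(-2*I*pi/3)|^2]
  = (1/12)[(16) + (0) + (4) + (4)] = 24/12 = 2.
(Exp terms are combined using exp(i*s)*conj(exp(i*t)) = exp(i*(s-t)), and sums of them are collapsed using the identity that for every m > 1 the m distinct m-th roots of unity sum to 0, e.g. 1 + exp(2*I*pi/3) + exp(-2*I*pi/3) = 0.)
A character is irreducible iff <chi, chi> = 1, so this representation is reducible.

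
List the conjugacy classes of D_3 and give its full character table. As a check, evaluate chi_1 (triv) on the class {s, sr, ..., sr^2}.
Conjugacy classes: {e} of size 1, {r^1, r^2} of size 2, {s, sr, ..., sr^2} of size 3.
Character table:
  irrep \ class              {e} (size 1)  {r^1, r^2} (size 2)  {s, sr, ..., sr^2} (size 3)
  chi_1 (triv)               1             1                    1                          
  chi_2 (sign: r->1, s->-1)  1             1                    -1                         
  chi_3 (2d, j=1)            2             -1                   0                          

Spot check: chi_1 (triv) on {s, sr, ..., sr^2} = 1.

Justification: D_3 has order 2*3 = 6 with 3 conjugacy classes, hence 3 irreducibles. Sum of squared dims 1 + 1 + 4 = 6 = |G|. Linear characters come from the abelianisation; the 2-dimensional irreps have character r^k -> 2*cos(2*pi*j*k/3), reflections -> 0.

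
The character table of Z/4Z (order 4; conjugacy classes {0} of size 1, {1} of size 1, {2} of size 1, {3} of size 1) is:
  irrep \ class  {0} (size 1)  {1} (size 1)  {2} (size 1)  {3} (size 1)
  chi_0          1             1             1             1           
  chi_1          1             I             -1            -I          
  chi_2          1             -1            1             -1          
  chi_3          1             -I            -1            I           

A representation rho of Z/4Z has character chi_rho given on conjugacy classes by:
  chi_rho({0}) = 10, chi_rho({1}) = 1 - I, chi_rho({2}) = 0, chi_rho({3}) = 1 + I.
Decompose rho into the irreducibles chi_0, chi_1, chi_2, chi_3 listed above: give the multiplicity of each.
Multiplicities: chi_0: 3, chi_1: 2, chi_2: 2, chi_3: 3.

Working: Use <chi_rho, chi> = (1/|G|) sum_C |C| * chi_rho(C) * conj(chi(C)) with |G| = 4 for each irreducible chi in the table:
  <chi_rho, chi_0> = (1/4)[1*(10)*conj(1) + 1*(1 - I)*conj(1) + 1*(0)*conj(1) + 1*(1 + I)*conj(1)]
      = (1/4)[(10) + (1 - I) + (0) + (1 + I)] = 12/4 = 3
  <chi_rho, chi_1> = (1/4)[1*(10)*conj(1) + 1*(1 - I)*conj(I) + 1*(0)*conj(-1) + 1*(1 + I)*conj(-I)]
      = (1/4)[(10) + (-1 - I) + (0) + (-1 + I)] = 8/4 = 2
  <chi_rho, chi_2> = (1/4)[1*(10)*conj(1) + 1*(1 - I)*conj(-1) + 1*(0)*conj(1) + 1*(1 + I)*conj(-1)]
      = (1/4)[(10) + (-1 + I) + (0) + (-1 - I)] = 8/4 = 2
  <chi_rho, chi_3> = (1/4)[1*(10)*conj(1) + 1*(1 - I)*conj(-I) + 1*(0)*conj(-1) + 1*(1 + I)*conj(I)]
      = (1/4)[(10) + (1 + I) + (0) + (1 - I)] = 12/4 = 3
(Exp terms are combined using exp(i*s)*conj(exp(i*t)) = exp(i*(s-t)), and sums of them are collapsed using the identity that for every m > 1 the m distinct m-th roots of unity sum to 0, e.g. 1 + exp(2*I*pi/3) + exp(-2*I*pi/3) = 0.)
Dimension check: dim(rho) = sum (mult * dim) = 3*1 + 2*1 + 2*1 + 3*1 = 10 = chi_rho(e) = 10.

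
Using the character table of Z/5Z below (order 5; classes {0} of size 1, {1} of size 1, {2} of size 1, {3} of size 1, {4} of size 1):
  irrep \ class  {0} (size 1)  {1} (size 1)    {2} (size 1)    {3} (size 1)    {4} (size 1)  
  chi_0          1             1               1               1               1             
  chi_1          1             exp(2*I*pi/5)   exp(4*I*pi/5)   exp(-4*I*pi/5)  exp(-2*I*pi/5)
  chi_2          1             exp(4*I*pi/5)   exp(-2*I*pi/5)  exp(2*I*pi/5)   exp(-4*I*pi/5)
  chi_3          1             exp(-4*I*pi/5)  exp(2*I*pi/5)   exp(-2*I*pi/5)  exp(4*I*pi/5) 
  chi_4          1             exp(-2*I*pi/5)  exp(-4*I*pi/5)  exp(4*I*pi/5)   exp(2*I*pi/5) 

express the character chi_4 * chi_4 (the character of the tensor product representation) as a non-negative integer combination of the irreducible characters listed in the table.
chi_4 tensor chi_4 = chi_3 (all other irreducibles have multiplicity 0).

The character of a tensor product is the pointwise product (chi_4 * chi_4)(C) = chi_4(C) * chi_4(C):
  {0}: (1)*(1), {1}: (exp(-2*I*pi/5))*(exp(-2*I*pi/5)), {2}: (exp(-4*I*pi/5))*(exp(-4*I*pi/5)), {3}: (exp(4*I*pi/5))*(exp(4*I*pi/5)), {4}: (exp(2*I*pi/5))*(exp(2*I*pi/5))
so (chi_4 * chi_4) takes values
  {0} -> 1, {1} -> exp(-4*I*pi/5), {2} -> exp(2*I*pi/5), {3} -> exp(-2*I*pi/5), {4} -> exp(4*I*pi/5).
Now take the inner product of this character with each irreducible chi from the table, <chi_4*chi_4, chi> = (1/5) sum_C |C| (chi_4*chi_4)(C) conj(chi(C)):
  <chi_4*chi_4, chi_0> = (1/5)[1*(1)*conj(1) + 1*(exp(-4*I*pi/5))*conj(1) + 1*(exp(2*I*pi/5))*conj(1) + 1*(exp(-2*I*pi/5))*conj(1) + 1*(exp(4*I*pi/5))*conj(1)]
      = (1/5)[(1) + (exp(-4*I*pi/5)) + (exp(2*I*pi/5)) + (exp(-2*I*pi/5)) + (exp(4*I*pi/5))] = 0/5 = 0
  <chi_4*chi_4, chi_1> = (1/5)[1*(1)*conj(1) + 1*(exp(-4*I*pi/5))*conj(exp(2*I*pi/5)) + 1*(exp(2*I*pi/5))*conj(exp(4*I*pi/5)) + 1*(exp(-2*I*pi/5))*conj(exp(-4*I*pi/5)) + 1*(exp(4*I*pi/5))*conj(exp(-2*I*pi/5))]
      = (1/5)[(1) + (exp(4*I*pi/5)) + (exp(-2*I*pi/5)) + (exp(2*I*pi/5)) + (exp(-4*I*pi/5))] = 0/5 = 0
  <chi_4*chi_4, chi_2> = (1/5)[1*(1)*conj(1) + 1*(exp(-4*I*pi/5))*conj(exp(4*I*pi/5)) + 1*(exp(2*I*pi/5))*conj(exp(-2*I*pi/5)) + 1*(exp(-2*I*pi/5))*conj(exp(2*I*pi/5)) + 1*(exp(4*I*pi/5))*conj(exp(-4*I*pi/5))]
      = (1/5)[(1) + (exp(2*I*pi/5)) + (exp(4*I*pi/5)) + (exp(-4*I*pi/5)) + (exp(-2*I*pi/5))] = 0/5 = 0
  <chi_4*chi_4, chi_3> = (1/5)[1*(1)*conj(1) + 1*(exp(-4*I*pi/5))*conj(exp(-4*I*pi/5)) + 1*(exp(2*I*pi/5))*conj(exp(2*I*pi/5)) + 1*(exp(-2*I*pi/5))*conj(exp(-2*I*pi/5)) + 1*(exp(4*I*pi/5))*conj(exp(4*I*pi/5))]
      = (1/5)[(1) + (1) + (1) + (1) + (1)] = 5/5 = 1
  <chi_4*chi_4, chi_4> = (1/5)[1*(1)*conj(1) + 1*(exp(-4*I*pi/5))*conj(exp(-2*I*pi/5)) + 1*(exp(2*I*pi/5))*conj(exp(-4*I*pi/5)) + 1*(exp(-2*I*pi/5))*conj(exp(4*I*pi/5)) + 1*(exp(4*I*pi/5))*conj(exp(2*I*pi/5))]
      = (1/5)[(1) + (exp(-2*I*pi/5)) + (exp(-4*I*pi/5)) + (exp(4*I*pi/5)) + (exp(2*I*pi/5))] = 0/5 = 0
(Exp terms are combined using exp(i*s)*conj(exp(i*t)) = exp(i*(s-t)), and sums of them are collapsed using the identity that for every m > 1 the m distinct m-th roots of unity sum to 0, e.g. 1 + exp(2*I*pi/3) + exp(-2*I*pi/3) = 0.)
Hence the multiplicities are chi_3: 1. Dimension check: dim(chi_4)*dim(chi_4) = 1*1 = 1 and sum (mult * dim) = 1*1 = 1.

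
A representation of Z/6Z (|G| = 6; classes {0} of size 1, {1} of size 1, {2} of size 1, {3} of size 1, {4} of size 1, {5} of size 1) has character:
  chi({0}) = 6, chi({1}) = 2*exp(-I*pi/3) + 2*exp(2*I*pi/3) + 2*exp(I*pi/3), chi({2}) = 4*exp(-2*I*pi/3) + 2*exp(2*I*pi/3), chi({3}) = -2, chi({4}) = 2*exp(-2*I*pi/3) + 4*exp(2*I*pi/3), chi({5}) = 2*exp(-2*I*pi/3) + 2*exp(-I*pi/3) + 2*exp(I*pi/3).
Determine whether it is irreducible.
Not irreducible (reducible): <chi, chi> = 12 > 1.

Explanation: <chi, chi> = (1/|G|) sum_C |C| * |chi(C)|^2 = (1/6)[1*|6|^2 + 1*|2*exp(-I*pi/3) + 2*exp(2*I*pi/3) + 2*exp(I*pi/3)|^2 + 1*|4*exp(-2*I*pi/3) + 2*exp(2*I*pi/3)|^2 + 1*|-2|^2 + 1*|2*exp(-2*I*pi/3) + 4*exp(2*I*pi/3)|^2 + 1*|2*exp(-2*I*pi/3) + 2*exp(-I*pi/3) + 2*exp(I*pi/3)|^2]
  = (1/6)[(36) + (4) + (12) + (4) + (12) + (4)] = 72/6 = 12.
(Exp terms are combined using exp(i*s)*conj(exp(i*t)) = exp(i*(s-t)), and sums of them are collapsed using the identity that for every m > 1 the m distinct m-th roots of unity sum to 0, e.g. 1 + exp(2*I*pi/3) + exp(-2*I*pi/3) = 0.)
A character is irreducible iff <chi, chi> = 1, so this representation is reducible.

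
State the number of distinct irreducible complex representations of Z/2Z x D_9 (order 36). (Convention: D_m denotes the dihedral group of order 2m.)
12

Derivation: The number of irreducible complex representations of a finite group equals its number of conjugacy classes. For a direct product, #classes(G x H) = #classes(G) * #classes(H). Z/2Z has 2 classes (abelian), D_9 has 6 classes, so 2 * 6 = 12, so Z/2Z x D_9 (order 36) has exactly 12 irreducible complex representations.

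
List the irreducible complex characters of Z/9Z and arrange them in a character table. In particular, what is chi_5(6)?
Character table of Z/9Z (irreps indexed chi_0,...,chi_8 with chi_k(m) = zeta_9^(k*m), zeta_9 = exp(2*pi*i/9)):
  irrep \ class  {0} (size 1)  {1} (size 1)    {2} (size 1)    {3} (size 1)    {4} (size 1)    {5} (size 1)    {6} (size 1)    {7} (size 1)    {8} (size 1)  
  chi_0          1             1               1               1               1               1               1               1               1             
  chi_1          1             exp(2*I*pi/9)   exp(4*I*pi/9)   exp(2*I*pi/3)   exp(8*I*pi/9)   exp(-8*I*pi/9)  exp(-2*I*pi/3)  exp(-4*I*pi/9)  exp(-2*I*pi/9)
  chi_2          1             exp(4*I*pi/9)   exp(8*I*pi/9)   exp(-2*I*pi/3)  exp(-2*I*pi/9)  exp(2*I*pi/9)   exp(2*I*pi/3)   exp(-8*I*pi/9)  exp(-4*I*pi/9)
  chi_3          1             exp(2*I*pi/3)   exp(-2*I*pi/3)  1               exp(2*I*pi/3)   exp(-2*I*pi/3)  1               exp(2*I*pi/3)   exp(-2*I*pi/3)
  chi_4          1             exp(8*I*pi/9)   exp(-2*I*pi/9)  exp(2*I*pi/3)   exp(-4*I*pi/9)  exp(4*I*pi/9)   exp(-2*I*pi/3)  exp(2*I*pi/9)   exp(-8*I*pi/9)
  chi_5          1             exp(-8*I*pi/9)  exp(2*I*pi/9)   exp(-2*I*pi/3)  exp(4*I*pi/9)   exp(-4*I*pi/9)  exp(2*I*pi/3)   exp(-2*I*pi/9)  exp(8*I*pi/9) 
  chi_6          1             exp(-2*I*pi/3)  exp(2*I*pi/3)   1               exp(-2*I*pi/3)  exp(2*I*pi/3)   1               exp(-2*I*pi/3)  exp(2*I*pi/3) 
  chi_7          1             exp(-4*I*pi/9)  exp(-8*I*pi/9)  exp(2*I*pi/3)   exp(2*I*pi/9)   exp(-2*I*pi/9)  exp(-2*I*pi/3)  exp(8*I*pi/9)   exp(4*I*pi/9) 
  chi_8          1             exp(-2*I*pi/9)  exp(-4*I*pi/9)  exp(-2*I*pi/3)  exp(-8*I*pi/9)  exp(8*I*pi/9)   exp(2*I*pi/3)   exp(4*I*pi/9)   exp(2*I*pi/9) 

Spot check: chi_5(6) = zeta_9^(5*6) = zeta_9^30 = exp(2*I*pi/3).

Explanation: Z/9Z is abelian, so all 9 irreducible complex representations are 1-dimensional. They are given by chi_k(m) = zeta_9^(k*m) for k = 0,...,8. Row orthogonality: sum_m chi_k(m) conj(chi_l(m)) = 9 * [k = l].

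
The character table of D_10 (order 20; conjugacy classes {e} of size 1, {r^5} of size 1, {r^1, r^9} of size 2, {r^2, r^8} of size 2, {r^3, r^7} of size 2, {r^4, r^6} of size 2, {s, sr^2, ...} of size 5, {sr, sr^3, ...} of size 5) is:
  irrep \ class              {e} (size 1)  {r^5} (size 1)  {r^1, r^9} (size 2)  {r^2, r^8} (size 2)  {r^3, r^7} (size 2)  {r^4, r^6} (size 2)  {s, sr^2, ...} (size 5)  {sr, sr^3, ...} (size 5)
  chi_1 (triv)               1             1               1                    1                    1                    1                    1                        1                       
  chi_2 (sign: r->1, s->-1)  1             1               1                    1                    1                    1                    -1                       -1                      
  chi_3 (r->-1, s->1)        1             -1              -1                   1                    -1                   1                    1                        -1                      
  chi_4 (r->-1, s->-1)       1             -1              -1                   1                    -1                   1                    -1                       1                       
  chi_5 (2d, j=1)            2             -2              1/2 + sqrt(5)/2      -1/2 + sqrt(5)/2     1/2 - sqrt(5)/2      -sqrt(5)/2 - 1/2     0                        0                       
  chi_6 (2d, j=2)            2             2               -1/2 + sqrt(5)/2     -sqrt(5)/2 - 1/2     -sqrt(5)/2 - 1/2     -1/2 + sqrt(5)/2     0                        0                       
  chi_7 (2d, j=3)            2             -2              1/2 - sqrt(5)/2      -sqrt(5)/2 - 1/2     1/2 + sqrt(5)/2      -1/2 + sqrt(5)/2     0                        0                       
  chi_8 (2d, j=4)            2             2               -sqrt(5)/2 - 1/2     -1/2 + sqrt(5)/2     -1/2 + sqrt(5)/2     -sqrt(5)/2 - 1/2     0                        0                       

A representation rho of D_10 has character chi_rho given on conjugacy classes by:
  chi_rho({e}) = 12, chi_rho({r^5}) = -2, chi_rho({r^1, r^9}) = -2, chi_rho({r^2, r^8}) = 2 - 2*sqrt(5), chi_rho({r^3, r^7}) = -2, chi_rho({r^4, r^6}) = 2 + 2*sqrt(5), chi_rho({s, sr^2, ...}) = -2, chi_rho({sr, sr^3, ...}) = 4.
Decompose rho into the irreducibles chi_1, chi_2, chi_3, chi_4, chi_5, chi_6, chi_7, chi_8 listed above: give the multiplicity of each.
Multiplicities: chi_1: 1, chi_2: 0, chi_3: 0, chi_4: 3, chi_5: 0, chi_6: 2, chi_7: 2, chi_8: 0.

Derivation: Use <chi_rho, chi> = (1/|G|) sum_C |C| * chi_rho(C) * conj(chi(C)) with |G| = 20 for each irreducible chi in the table:
  <chi_rho, chi_1> = (1/20)[1*(12)*conj(1) + 1*(-2)*conj(1) + 2*(-2)*conj(1) + 2*(2 - 2*sqrt(5))*conj(1) + 2*(-2)*conj(1) + 2*(2 + 2*sqrt(5))*conj(1) + 5*(-2)*conj(1) + 5*(4)*conj(1)]
      = (1/20)[(12) + (-2) + (-4) + (4 - 4*sqrt(5)) + (-4) + (4 + 4*sqrt(5)) + (-10) + (20)] = 20/20 = 1
  <chi_rho, chi_2> = (1/20)[1*(12)*conj(1) + 1*(-2)*conj(1) + 2*(-2)*conj(1) + 2*(2 - 2*sqrt(5))*conj(1) + 2*(-2)*conj(1) + 2*(2 + 2*sqrt(5))*conj(1) + 5*(-2)*conj(-1) + 5*(4)*conj(-1)]
      = (1/20)[(12) + (-2) + (-4) + (4 - 4*sqrt(5)) + (-4) + (4 + 4*sqrt(5)) + (10) + (-20)] = 0/20 = 0
  <chi_rho, chi_3> = (1/20)[1*(12)*conj(1) + 1*(-2)*conj(-1) + 2*(-2)*conj(-1) + 2*(2 - 2*sqrt(5))*conj(1) + 2*(-2)*conj(-1) + 2*(2 + 2*sqrt(5))*conj(1) + 5*(-2)*conj(1) + 5*(4)*conj(-1)]
      = (1/20)[(12) + (2) + (4) + (4 - 4*sqrt(5)) + (4) + (4 + 4*sqrt(5)) + (-10) + (-20)] = 0/20 = 0
  <chi_rho, chi_4> = (1/20)[1*(12)*conj(1) + 1*(-2)*conj(-1) + 2*(-2)*conj(-1) + 2*(2 - 2*sqrt(5))*conj(1) + 2*(-2)*conj(-1) + 2*(2 + 2*sqrt(5))*conj(1) + 5*(-2)*conj(-1) + 5*(4)*conj(1)]
      = (1/20)[(12) + (2) + (4) + (4 - 4*sqrt(5)) + (4) + (4 + 4*sqrt(5)) + (10) + (20)] = 60/20 = 3
  <chi_rho, chi_5> = (1/20)[1*(12)*conj(2) + 1*(-2)*conj(-2) + 2*(-2)*conj(1/2 + sqrt(5)/2) + 2*(2 - 2*sqrt(5))*conj(-1/2 + sqrt(5)/2) + 2*(-2)*conj(1/2 - sqrt(5)/2) + 2*(2 + 2*sqrt(5))*conj(-sqrt(5)/2 - 1/2) + 5*(-2)*conj(0) + 5*(4)*conj(0)]
      = (1/20)[(24) + (4) + (-2*sqrt(5) - 2) + (-12 + 4*sqrt(5)) + (-2 + 2*sqrt(5)) + (-12 - 4*sqrt(5)) + (0) + (0)] = 0/20 = 0
  <chi_rho, chi_6> = (1/20)[1*(12)*conj(2) + 1*(-2)*conj(2) + 2*(-2)*conj(-1/2 + sqrt(5)/2) + 2*(2 - 2*sqrt(5))*conj(-sqrt(5)/2 - 1/2) + 2*(-2)*conj(-sqrt(5)/2 - 1/2) + 2*(2 + 2*sqrt(5))*conj(-1/2 + sqrt(5)/2) + 5*(-2)*conj(0) + 5*(4)*conj(0)]
      = (1/20)[(24) + (-4) + (2 - 2*sqrt(5)) + (8) + (2 + 2*sqrt(5)) + (8) + (0) + (0)] = 40/20 = 2
  <chi_rho, chi_7> = (1/20)[1*(12)*conj(2) + 1*(-2)*conj(-2) + 2*(-2)*conj(1/2 - sqrt(5)/2) + 2*(2 - 2*sqrt(5))*conj(-sqrt(5)/2 - 1/2) + 2*(-2)*conj(1/2 + sqrt(5)/2) + 2*(2 + 2*sqrt(5))*conj(-1/2 + sqrt(5)/2) + 5*(-2)*conj(0) + 5*(4)*conj(0)]
      = (1/20)[(24) + (4) + (-2 + 2*sqrt(5)) + (8) + (-2*sqrt(5) - 2) + (8) + (0) + (0)] = 40/20 = 2
  <chi_rho, chi_8> = (1/20)[1*(12)*conj(2) + 1*(-2)*conj(2) + 2*(-2)*conj(-sqrt(5)/2 - 1/2) + 2*(2 - 2*sqrt(5))*conj(-1/2 + sqrt(5)/2) + 2*(-2)*conj(-1/2 + sqrt(5)/2) + 2*(2 + 2*sqrt(5))*conj(-sqrt(5)/2 - 1/2) + 5*(-2)*conj(0) + 5*(4)*conj(0)]
      = (1/20)[(24) + (-4) + (2 + 2*sqrt(5)) + (-12 + 4*sqrt(5)) + (2 - 2*sqrt(5)) + (-12 - 4*sqrt(5)) + (0) + (0)] = 0/20 = 0
Dimension check: dim(rho) = sum (mult * dim) = 1*1 + 0*1 + 0*1 + 3*1 + 0*2 + 2*2 + 2*2 + 0*2 = 12 = chi_rho(e) = 12.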